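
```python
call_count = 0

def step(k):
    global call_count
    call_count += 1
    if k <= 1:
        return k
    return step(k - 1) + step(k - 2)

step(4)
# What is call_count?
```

Calls(k) = 1 + Calls(k-1) + Calls(k-2); Calls(0)=Calls(1)=1. For k=4 this gives 9.

Answer: 9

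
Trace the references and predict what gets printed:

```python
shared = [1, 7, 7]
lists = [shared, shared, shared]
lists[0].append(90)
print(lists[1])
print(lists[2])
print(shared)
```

Key concept: list of same reference.
Step by step:
`shared = [1, 7, 7]` → shared = [1, 7, 7]
`lists = [shared, shared, shared]` → lists = [[1, 7, 7], [1, 7, 7], [1, 7, 7]]
`lists[0].append(90)` → shared = [1, 7, 7, 90]; lists = [[1, 7, 7, 90], [1, 7, 7, 90], [1, 7, 7, 90]]
`print(lists[1])` → prints [1, 7, 7, 90]
`print(lists[2])` → prints [1, 7, 7, 90]
`print(shared)` → prints [1, 7, 7, 90]

Answer:
[1, 7, 7, 90]
[1, 7, 7, 90]
[1, 7, 7, 90]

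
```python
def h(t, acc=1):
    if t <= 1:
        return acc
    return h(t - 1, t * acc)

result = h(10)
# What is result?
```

Accumulator trace (n, acc): (10, 1) -> (9, 10) -> (8, 90) -> (7, 720) -> (6, 5040) -> (5, 30240) -> (4, 151200) -> (3, 604800) -> (2, 1814400) -> (1, 3628800) -> return 3628800

Answer: 3628800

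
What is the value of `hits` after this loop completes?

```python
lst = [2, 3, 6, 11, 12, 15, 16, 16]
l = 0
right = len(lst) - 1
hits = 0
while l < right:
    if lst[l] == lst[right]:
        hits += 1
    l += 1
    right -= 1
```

Count matching pairs from ends
`hits` takes the values: 0

Answer: 0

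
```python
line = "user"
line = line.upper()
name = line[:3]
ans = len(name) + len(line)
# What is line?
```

Trace:
`line = "user"` → line = 'user'
`line = line.upper()` → line = 'USER'
`name = line[:3]` → name = 'USE'
`ans = len(name) + len(line)` → ans = 7
So line = 'USER'

Answer: 'USER'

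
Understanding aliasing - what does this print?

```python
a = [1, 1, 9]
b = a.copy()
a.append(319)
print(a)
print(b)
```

Key concept: list.copy() creates independent copy.
Step by step:
`a = [1, 1, 9]` → a = [1, 1, 9]
`b = a.copy()` → b = [1, 1, 9]
`a.append(319)` → a = [1, 1, 9, 319]
`print(a)` → prints [1, 1, 9, 319]
`print(b)` → prints [1, 1, 9]

Answer:
[1, 1, 9, 319]
[1, 1, 9]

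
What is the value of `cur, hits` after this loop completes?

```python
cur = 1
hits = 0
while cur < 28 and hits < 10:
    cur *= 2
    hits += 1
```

Double until >= 28 or 10 iterations
`cur, hits` takes the values: (1, 0) → (2, 0) → (2, 1) → (4, 1) → (4, 2) → (8, 2) → (8, 3) → (16, 3) → (16, 4) → (32, 4) → (32, 5)

Answer: 32, 5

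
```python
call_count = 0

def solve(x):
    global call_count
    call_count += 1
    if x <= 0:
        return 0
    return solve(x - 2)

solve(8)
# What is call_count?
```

Linear recursion stepping by 2: 5 calls from x=8 down to ≤0.

Answer: 5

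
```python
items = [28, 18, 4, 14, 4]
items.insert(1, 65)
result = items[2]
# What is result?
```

Trace:
`items = [28, 18, 4, 14, 4]` → items = [28, 18, 4, 14, 4]
`items.insert(1, 65)` → items = [28, 65, 18, 4, 14, 4]
`result = items[2]` → result = 18
So result = 18

Answer: 18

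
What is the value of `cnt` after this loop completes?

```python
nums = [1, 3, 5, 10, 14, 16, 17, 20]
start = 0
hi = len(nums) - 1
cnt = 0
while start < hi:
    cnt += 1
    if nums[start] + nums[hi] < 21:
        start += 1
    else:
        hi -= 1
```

Steps to find pair summing to 21
`cnt` takes the values: 0 → 1 → 2 → 3 → 4 → 5 → 6 → 7

Answer: 7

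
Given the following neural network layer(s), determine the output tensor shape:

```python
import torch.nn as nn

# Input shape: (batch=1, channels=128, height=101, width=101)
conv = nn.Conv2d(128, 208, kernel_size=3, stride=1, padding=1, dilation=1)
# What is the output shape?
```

Input: (1, 128, 101, 101) -> Output: (1, 208, 101, 101)

Answer: (1, 208, 101, 101)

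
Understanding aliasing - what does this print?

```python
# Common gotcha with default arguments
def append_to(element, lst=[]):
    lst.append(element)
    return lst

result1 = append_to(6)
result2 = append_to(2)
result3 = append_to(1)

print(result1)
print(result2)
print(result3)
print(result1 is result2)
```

Key concept: mutable default argument gotcha.
Step by step:
`result1 = append_to(6)` → result1 = [6]
`result2 = append_to(2)` → result1 = [6, 2] (same object as result2); result2 = [6, 2] (same object as result1)
`result3 = append_to(1)` → result1 = [6, 2, 1] (same object as result2, result3); result2 = [6, 2, 1] (same object as result1, result3); result3 = [6, 2, 1] (same object as result1, result2)
`print(result1)` → prints [6, 2, 1]
`print(result2)` → prints [6, 2, 1]
`print(result3)` → prints [6, 2, 1]
`print(result1 is result2)` → prints True

Answer:
[6, 2, 1]
[6, 2, 1]
[6, 2, 1]
True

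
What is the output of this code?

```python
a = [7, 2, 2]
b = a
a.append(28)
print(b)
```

Key concept: basic list aliasing.
Step by step:
`a = [7, 2, 2]` → a = [7, 2, 2]
`b = a` → b = [7, 2, 2] (same object as a)
`a.append(28)` → a = [7, 2, 2, 28] (same object as b); b = [7, 2, 2, 28] (same object as a)
`print(b)` → prints [7, 2, 2, 28]

Answer: [7, 2, 2, 28]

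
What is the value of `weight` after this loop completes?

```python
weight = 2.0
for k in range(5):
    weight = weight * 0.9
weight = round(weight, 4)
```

Exponential decay: 2.0 * 0.9^5
`weight` takes the values: 2.0 → 1.8 → 1.62 → 1.458 → 1.3122 → 1.18098 → 1.181

Answer: 1.181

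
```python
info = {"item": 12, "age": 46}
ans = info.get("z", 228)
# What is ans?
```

Trace:
`info = {"item": 12, "age": 46}` → info = {'item': 12, 'age': 46}
`ans = info.get("z", 228)` → ans = 228
So ans = 228

Answer: 228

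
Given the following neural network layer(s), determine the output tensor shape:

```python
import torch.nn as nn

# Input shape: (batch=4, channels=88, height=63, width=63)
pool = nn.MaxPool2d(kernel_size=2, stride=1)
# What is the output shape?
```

Input: (4, 88, 63, 63) -> Output: (4, 88, 62, 62)

Answer: (4, 88, 62, 62)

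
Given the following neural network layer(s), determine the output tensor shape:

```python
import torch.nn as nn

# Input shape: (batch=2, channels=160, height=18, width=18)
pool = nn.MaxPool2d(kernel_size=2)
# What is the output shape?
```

Input: (2, 160, 18, 18) -> Output: (2, 160, 9, 9)

Answer: (2, 160, 9, 9)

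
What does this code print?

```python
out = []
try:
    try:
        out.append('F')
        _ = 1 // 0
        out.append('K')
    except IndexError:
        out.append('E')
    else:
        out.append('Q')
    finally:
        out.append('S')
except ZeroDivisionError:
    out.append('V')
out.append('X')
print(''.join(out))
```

Execution trace: 'F' (try body) → 'S' (finally) → 'V' (outer except ZeroDivisionError) → 'X' (after the try/except). Output: FSVX

Answer: FSVX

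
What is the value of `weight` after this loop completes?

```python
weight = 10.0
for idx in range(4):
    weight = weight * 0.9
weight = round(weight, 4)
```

Exponential decay: 10.0 * 0.9^4
`weight` takes the values: 10.0 → 9.0 → 8.1 → 7.29 → 6.561

Answer: 6.561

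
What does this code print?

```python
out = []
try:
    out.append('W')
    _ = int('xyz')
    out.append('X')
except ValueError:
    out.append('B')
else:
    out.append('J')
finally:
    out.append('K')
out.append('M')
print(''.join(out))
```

Execution trace: 'W' (try body) → 'B' (except ValueError) → 'K' (finally) → 'M' (after the try/except). Output: WBKM

Answer: WBKM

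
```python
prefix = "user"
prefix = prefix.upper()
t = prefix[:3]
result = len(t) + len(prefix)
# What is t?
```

Trace:
`prefix = "user"` → prefix = 'user'
`prefix = prefix.upper()` → prefix = 'USER'
`t = prefix[:3]` → t = 'USE'
`result = len(t) + len(prefix)` → result = 7
So t = 'USE'

Answer: 'USE'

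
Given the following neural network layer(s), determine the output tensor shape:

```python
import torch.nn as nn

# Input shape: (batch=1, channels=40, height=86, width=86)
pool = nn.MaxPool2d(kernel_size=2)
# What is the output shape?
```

Input: (1, 40, 86, 86) -> Output: (1, 40, 43, 43)

Answer: (1, 40, 43, 43)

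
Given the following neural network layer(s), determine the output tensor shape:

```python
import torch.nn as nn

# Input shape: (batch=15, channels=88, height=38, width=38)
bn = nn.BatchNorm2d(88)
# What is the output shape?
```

Input: (15, 88, 38, 38) -> Output: (15, 88, 38, 38)

Answer: (15, 88, 38, 38)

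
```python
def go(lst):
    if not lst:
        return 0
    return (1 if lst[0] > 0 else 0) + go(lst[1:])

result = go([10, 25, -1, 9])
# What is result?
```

Count of positive elements in [10, 25, -1, 9] = 3

Answer: 3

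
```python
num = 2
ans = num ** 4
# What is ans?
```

Trace:
`num = 2` → num = 2
`ans = num ** 4` → ans = 16
So ans = 16

Answer: 16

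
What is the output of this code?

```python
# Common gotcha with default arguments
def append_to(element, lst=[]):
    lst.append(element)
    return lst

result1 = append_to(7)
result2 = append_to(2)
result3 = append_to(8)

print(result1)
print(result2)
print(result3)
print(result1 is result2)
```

Key concept: mutable default argument gotcha.
Step by step:
`result1 = append_to(7)` → result1 = [7]
`result2 = append_to(2)` → result1 = [7, 2] (same object as result2); result2 = [7, 2] (same object as result1)
`result3 = append_to(8)` → result1 = [7, 2, 8] (same object as result2, result3); result2 = [7, 2, 8] (same object as result1, result3); result3 = [7, 2, 8] (same object as result1, result2)
`print(result1)` → prints [7, 2, 8]
`print(result2)` → prints [7, 2, 8]
`print(result3)` → prints [7, 2, 8]
`print(result1 is result2)` → prints True

Answer:
[7, 2, 8]
[7, 2, 8]
[7, 2, 8]
True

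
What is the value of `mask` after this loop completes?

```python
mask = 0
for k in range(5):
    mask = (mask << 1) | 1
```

Build 5 consecutive 1-bits: 0b11111
`mask` takes the values: 0 → 1 → 3 → 7 → 15 → 31

Answer: 31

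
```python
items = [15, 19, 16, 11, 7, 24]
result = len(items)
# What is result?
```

Trace:
`items = [15, 19, 16, 11, 7, 24]` → items = [15, 19, 16, 11, 7, 24]
`result = len(items)` → result = 6
So result = 6

Answer: 6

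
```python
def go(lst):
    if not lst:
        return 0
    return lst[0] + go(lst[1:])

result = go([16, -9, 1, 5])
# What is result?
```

16 + (-9) + 1 + 5 + 0 = 13

Answer: 13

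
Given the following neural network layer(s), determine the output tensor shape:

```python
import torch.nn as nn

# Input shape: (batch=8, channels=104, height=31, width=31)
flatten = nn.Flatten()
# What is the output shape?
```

Input: (8, 104, 31, 31) -> Output: (8, 99944)

Answer: (8, 99944)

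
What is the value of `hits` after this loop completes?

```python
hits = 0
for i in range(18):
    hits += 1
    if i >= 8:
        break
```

Loop breaks when i reaches 8, hits is 9
`hits` takes the values: 0 → 1 → 2 → 3 → 4 → 5 → 6 → 7 → 8 → 9

Answer: 9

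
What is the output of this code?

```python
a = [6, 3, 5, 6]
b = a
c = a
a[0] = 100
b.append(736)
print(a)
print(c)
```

Key concept: multiple aliases.
Step by step:
`a = [6, 3, 5, 6]` → a = [6, 3, 5, 6]
`b = a` → b = [6, 3, 5, 6] (same object as a)
`c = a` → c = [6, 3, 5, 6] (same object as a, b)
`a[0] = 100` → a = [100, 3, 5, 6] (same object as b, c); b = [100, 3, 5, 6] (same object as a, c); c = [100, 3, 5, 6] (same object as a, b)
`b.append(736)` → a = [100, 3, 5, 6, 736] (same object as b, c); b = [100, 3, 5, 6, 736] (same object as a, c); c = [100, 3, 5, 6, 736] (same object as a, b)
`print(a)` → prints [100, 3, 5, 6, 736]
`print(c)` → prints [100, 3, 5, 6, 736]

Answer:
[100, 3, 5, 6, 736]
[100, 3, 5, 6, 736]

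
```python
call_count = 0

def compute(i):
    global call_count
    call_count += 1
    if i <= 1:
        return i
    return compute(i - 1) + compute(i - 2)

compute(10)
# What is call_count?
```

Calls(i) = 1 + Calls(i-1) + Calls(i-2); Calls(0)=Calls(1)=1. For i=10 this gives 177.

Answer: 177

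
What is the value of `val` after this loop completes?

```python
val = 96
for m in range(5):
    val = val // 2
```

Halve 5 times: 96 // 2^5 = 3
`val` takes the values: 96 → 48 → 24 → 12 → 6 → 3

Answer: 3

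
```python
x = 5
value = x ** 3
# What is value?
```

Trace:
`x = 5` → x = 5
`value = x ** 3` → value = 125
So value = 125

Answer: 125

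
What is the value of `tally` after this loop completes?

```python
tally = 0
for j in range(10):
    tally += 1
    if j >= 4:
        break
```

Loop breaks when j reaches 4, tally is 5
`tally` takes the values: 0 → 1 → 2 → 3 → 4 → 5

Answer: 5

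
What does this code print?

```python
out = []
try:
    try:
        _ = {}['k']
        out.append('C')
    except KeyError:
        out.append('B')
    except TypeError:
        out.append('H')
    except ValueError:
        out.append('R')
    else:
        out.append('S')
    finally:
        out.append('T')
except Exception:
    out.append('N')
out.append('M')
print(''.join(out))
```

Execution trace: 'B' (inner except KeyError) → 'T' (inner finally) → 'M' (after the try/except). Output: BTM

Answer: BTM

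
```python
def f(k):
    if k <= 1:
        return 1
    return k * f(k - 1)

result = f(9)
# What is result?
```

f(9) = 9 * 8 * 7 * 6 * 5 * 4 * 3 * 2 * 1 = 362880

Answer: 362880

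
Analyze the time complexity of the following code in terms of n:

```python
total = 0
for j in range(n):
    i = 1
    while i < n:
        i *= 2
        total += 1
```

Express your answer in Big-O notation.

Each loop level contributes: n × log n. Multiplying the contributions gives O(n log n).

Answer: O(n log n)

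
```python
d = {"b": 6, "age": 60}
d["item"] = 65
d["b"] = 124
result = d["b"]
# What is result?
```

Trace:
`d = {"b": 6, "age": 60}` → d = {'b': 6, 'age': 60}
`d["item"] = 65` → d = {'b': 6, 'age': 60, 'item': 65}
`d["b"] = 124` → d = {'b': 124, 'age': 60, 'item': 65}
`result = d["b"]` → result = 124
So result = 124

Answer: 124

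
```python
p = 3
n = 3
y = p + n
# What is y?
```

Trace:
`p = 3` → p = 3
`n = 3` → n = 3
`y = p + n` → y = 6
So y = 6

Answer: 6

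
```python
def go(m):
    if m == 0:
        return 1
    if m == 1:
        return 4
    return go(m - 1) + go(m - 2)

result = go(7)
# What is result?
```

Build up from base cases: go(0)=1, go(1)=4, go(2)=5, go(3)=9, go(4)=14, go(5)=23, go(6)=37, ..., go(7)=60

Answer: 60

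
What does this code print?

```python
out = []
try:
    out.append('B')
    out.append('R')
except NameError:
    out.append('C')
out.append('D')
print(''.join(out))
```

Execution trace: 'B' (try body) → 'R' (try body, no exception) → 'D' (after the try/except). Output: BRD

Answer: BRD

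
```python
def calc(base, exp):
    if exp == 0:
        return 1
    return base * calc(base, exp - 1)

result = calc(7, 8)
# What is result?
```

calc(7, 8) = 7 * 7 * 7 * 7 * 7 * 7 * 7 * 7 = 5764801

Answer: 5764801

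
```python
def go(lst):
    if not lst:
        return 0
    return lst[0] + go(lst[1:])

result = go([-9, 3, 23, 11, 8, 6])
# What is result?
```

(-9) + 3 + 23 + 11 + 8 + 6 + 0 = 42

Answer: 42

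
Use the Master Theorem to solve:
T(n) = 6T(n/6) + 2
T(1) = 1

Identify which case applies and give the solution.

a=6, b=6, f(n)=2. log_6(6) = 1. Since c=0 < 1, Case 1 applies: T(n) = Θ(n^log_b(a)) = O(n).

Answer: O(n) - Case 1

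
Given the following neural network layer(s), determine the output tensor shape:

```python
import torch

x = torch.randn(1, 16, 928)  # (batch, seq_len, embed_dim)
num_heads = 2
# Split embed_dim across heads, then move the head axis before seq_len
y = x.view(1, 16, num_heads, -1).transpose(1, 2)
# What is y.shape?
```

Input: (1, 16, 928) -> head_dim = 928 // 2 = 464; after view: (1, 16, 2, 464) -> after transpose(1, 2): (1, 2, 16, 464) -> Output: (1, 2, 16, 464)

Answer: (1, 2, 16, 464)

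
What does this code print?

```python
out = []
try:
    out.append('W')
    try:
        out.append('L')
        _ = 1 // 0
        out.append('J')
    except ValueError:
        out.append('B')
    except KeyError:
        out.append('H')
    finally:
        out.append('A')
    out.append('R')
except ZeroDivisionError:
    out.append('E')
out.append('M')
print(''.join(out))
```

Execution trace: 'W' (try body) → 'L' (inner try body) → 'A' (inner finally) → 'E' (except ZeroDivisionError) → 'M' (after the try/except). Output: WLAEM

Answer: WLAEM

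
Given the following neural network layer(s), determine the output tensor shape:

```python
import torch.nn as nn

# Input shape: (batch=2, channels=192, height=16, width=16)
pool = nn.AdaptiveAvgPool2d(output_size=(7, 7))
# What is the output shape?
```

Input: (2, 192, 16, 16) -> Output: (2, 192, 7, 7)

Answer: (2, 192, 7, 7)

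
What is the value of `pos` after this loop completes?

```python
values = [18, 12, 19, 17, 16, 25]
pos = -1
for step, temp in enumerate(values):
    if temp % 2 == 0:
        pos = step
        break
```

First even number index in [18, 12, 19, 17, 16, 25]
`pos` takes the values: -1 → 0

Answer: 0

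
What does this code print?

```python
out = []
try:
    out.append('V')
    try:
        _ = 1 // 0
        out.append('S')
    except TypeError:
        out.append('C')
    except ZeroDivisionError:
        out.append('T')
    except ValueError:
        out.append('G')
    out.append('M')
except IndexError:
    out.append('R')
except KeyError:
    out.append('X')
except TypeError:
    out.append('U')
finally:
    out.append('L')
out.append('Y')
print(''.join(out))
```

Execution trace: 'V' (try body) → 'T' (inner except ZeroDivisionError) → 'M' (try body, no exception) → 'L' (finally) → 'Y' (after the try/except). Output: VTMLY

Answer: VTMLY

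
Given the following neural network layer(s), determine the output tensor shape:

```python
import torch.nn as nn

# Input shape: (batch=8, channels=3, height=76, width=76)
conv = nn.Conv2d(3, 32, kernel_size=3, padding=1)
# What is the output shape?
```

Input: (8, 3, 76, 76) -> Output: (8, 32, 76, 76)

Answer: (8, 32, 76, 76)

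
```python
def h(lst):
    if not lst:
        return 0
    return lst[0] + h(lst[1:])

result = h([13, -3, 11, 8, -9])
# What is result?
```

13 + (-3) + 11 + 8 + (-9) + 0 = 20

Answer: 20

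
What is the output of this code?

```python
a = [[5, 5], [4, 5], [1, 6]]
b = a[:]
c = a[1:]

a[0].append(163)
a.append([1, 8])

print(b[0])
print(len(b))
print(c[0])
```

Key concept: slice with nested mutation.
Step by step:
`a = [[5, 5], [4, 5], [1, 6]]` → a = [[5, 5], [4, 5], [1, 6]]
`b = a[:]` → b = [[5, 5], [4, 5], [1, 6]]
`c = a[1:]` → c = [[4, 5], [1, 6]]
`a[0].append(163)` → a = [[5, 5, 163], [4, 5], [1, 6]]; b = [[5, 5, 163], [4, 5], [1, 6]]
`a.append([1, 8])` → a = [[5, 5, 163], [4, 5], [1, 6], [1, 8]]
`print(b[0])` → prints [5, 5, 163]
`print(len(b))` → prints 3
`print(c[0])` → prints [4, 5]

Answer:
[5, 5, 163]
3
[4, 5]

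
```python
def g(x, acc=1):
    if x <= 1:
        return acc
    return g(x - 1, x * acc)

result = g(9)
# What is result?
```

Accumulator trace (n, acc): (9, 1) -> (8, 9) -> (7, 72) -> (6, 504) -> (5, 3024) -> (4, 15120) -> (3, 60480) -> (2, 181440) -> (1, 362880) -> return 362880

Answer: 362880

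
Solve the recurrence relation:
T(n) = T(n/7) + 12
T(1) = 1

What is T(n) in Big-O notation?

Each step divides n by 7 and adds 12. After log_7(n) steps we reach T(1)=1. So T(n) = 12·log_7(n) + 1 = O(log n).

Answer: O(log n)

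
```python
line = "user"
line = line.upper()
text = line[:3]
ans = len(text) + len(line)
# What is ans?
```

Trace:
`line = "user"` → line = 'user'
`line = line.upper()` → line = 'USER'
`text = line[:3]` → text = 'USE'
`ans = len(text) + len(line)` → ans = 7
So ans = 7

Answer: 7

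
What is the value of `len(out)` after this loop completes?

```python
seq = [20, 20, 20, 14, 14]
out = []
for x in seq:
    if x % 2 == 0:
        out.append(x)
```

Count even numbers in [20, 20, 20, 14, 14]
`out` takes the values: [] → [20] → [20, 20] → [20, 20, 20] → [20, 20, 20, 14] → [20, 20, 20, 14, 14]
So `len(out)` = 5

Answer: 5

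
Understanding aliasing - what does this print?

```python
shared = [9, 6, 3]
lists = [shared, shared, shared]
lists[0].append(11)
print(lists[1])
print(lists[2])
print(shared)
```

Key concept: list of same reference.
Step by step:
`shared = [9, 6, 3]` → shared = [9, 6, 3]
`lists = [shared, shared, shared]` → lists = [[9, 6, 3], [9, 6, 3], [9, 6, 3]]
`lists[0].append(11)` → shared = [9, 6, 3, 11]; lists = [[9, 6, 3, 11], [9, 6, 3, 11], [9, 6, 3, 11]]
`print(lists[1])` → prints [9, 6, 3, 11]
`print(lists[2])` → prints [9, 6, 3, 11]
`print(shared)` → prints [9, 6, 3, 11]

Answer:
[9, 6, 3, 11]
[9, 6, 3, 11]
[9, 6, 3, 11]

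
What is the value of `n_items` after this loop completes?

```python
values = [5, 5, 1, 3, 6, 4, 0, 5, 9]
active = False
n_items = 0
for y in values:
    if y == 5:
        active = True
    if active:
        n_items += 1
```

Count elements after first 5 in [5, 5, 1, 3, 6, 4, 0, 5, 9]
`n_items` takes the values: 0 → 1 → 2 → 3 → 4 → 5 → 6 → 7 → 8 → 9

Answer: 9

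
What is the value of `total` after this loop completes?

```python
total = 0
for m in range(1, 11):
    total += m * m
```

Sum of squares 1² to 10² = 385
`total` takes the values: 0 → 1 → 5 → 14 → 30 → 55 → 91 → 140 → 204 → 285 → 385

Answer: 385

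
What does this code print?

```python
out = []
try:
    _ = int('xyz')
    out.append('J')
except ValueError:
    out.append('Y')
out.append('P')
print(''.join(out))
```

Execution trace: 'Y' (except ValueError) → 'P' (after the try/except). Output: YP

Answer: YP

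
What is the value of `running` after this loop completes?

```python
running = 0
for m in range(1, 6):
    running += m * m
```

Sum of squares 1² to 5² = 55
`running` takes the values: 0 → 1 → 5 → 14 → 30 → 55

Answer: 55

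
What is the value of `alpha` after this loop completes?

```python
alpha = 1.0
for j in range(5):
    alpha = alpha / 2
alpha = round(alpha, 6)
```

Halving LR 5 times: 1 / 2^5
`alpha` takes the values: 1.0 → 0.5 → 0.25 → 0.125 → 0.0625 → 0.03125

Answer: 0.03125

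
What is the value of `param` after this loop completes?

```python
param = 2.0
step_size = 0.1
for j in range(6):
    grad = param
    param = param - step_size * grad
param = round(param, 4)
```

Gradient descent: w = 2.0 * (1 - 0.1)^6
`param` takes the values: 2.0 → 1.8 → 1.62 → 1.458 → 1.3122 → 1.18098 → 1.062882 → 1.0629

Answer: 1.0629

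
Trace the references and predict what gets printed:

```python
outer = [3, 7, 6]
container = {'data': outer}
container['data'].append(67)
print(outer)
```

Key concept: dict holds reference to list.
Step by step:
`outer = [3, 7, 6]` → outer = [3, 7, 6]
`container = {'data': outer}` → container = {'data': [3, 7, 6]}
`container['data'].append(67)` → outer = [3, 7, 6, 67]; container = {'data': [3, 7, 6, 67]}
`print(outer)` → prints [3, 7, 6, 67]

Answer: [3, 7, 6, 67]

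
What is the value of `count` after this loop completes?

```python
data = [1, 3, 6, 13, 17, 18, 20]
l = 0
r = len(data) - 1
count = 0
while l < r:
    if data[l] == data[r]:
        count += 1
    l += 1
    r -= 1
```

Count matching pairs from ends
`count` takes the values: 0

Answer: 0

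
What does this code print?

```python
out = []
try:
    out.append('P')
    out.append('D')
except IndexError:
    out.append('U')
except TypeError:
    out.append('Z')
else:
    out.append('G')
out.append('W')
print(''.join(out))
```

Execution trace: 'P' (try body) → 'D' (try body, no exception) → 'G' (else) → 'W' (after the try/except). Output: PDGW

Answer: PDGW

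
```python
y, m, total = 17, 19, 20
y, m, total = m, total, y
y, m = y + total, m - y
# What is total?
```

Trace:
`y, m, total = 17, 19, 20` → y = 17; m = 19; total = 20
`y, m, total = m, total, y` → y = 19; m = 20; total = 17
`y, m = y + total, m - y` → y = 36; m = 1
So total = 17

Answer: 17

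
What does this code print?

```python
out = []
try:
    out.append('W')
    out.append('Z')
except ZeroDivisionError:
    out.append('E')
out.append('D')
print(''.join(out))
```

Execution trace: 'W' (try body) → 'Z' (try body, no exception) → 'D' (after the try/except). Output: WZD

Answer: WZD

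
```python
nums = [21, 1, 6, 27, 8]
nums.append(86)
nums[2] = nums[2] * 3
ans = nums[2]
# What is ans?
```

Trace:
`nums = [21, 1, 6, 27, 8]` → nums = [21, 1, 6, 27, 8]
`nums.append(86)` → nums = [21, 1, 6, 27, 8, 86]
`nums[2] = nums[2] * 3` → nums = [21, 1, 18, 27, 8, 86]
`ans = nums[2]` → ans = 18
So ans = 18

Answer: 18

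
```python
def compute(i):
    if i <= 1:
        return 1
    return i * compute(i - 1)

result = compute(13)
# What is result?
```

compute(13) = 13 * 12 * 11 * 10 * 9 * 8 * 7 * 6 * 5 * 4 * 3 * 2 * 1 = 6227020800

Answer: 6227020800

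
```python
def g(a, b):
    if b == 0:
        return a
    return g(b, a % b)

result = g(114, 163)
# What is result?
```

g(114, 163) -> g(163, 114) -> g(114, 49) -> g(49, 16) -> g(16, 1) -> g(1, 0) -> 1

Answer: 1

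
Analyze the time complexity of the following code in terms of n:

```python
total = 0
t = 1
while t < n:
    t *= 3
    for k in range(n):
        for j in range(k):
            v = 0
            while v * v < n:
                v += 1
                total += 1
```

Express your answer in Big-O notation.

Each loop level contributes: log n × n × n × √n. Multiplying the contributions gives O(n^2√n log n).

Answer: O(n^2√n log n)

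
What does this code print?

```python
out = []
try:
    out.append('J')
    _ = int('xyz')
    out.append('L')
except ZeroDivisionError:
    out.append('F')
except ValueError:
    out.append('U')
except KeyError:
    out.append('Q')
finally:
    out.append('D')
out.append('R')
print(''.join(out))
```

Execution trace: 'J' (try body) → 'U' (except ValueError) → 'D' (finally) → 'R' (after the try/except). Output: JUDR

Answer: JUDR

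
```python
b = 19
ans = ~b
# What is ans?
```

Trace:
`b = 19` → b = 19
`ans = ~b` → ans = -20
So ans = -20

Answer: -20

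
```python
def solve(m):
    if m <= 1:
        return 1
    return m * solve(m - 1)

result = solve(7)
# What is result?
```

solve(7) = 7 * 6 * 5 * 4 * 3 * 2 * 1 = 5040

Answer: 5040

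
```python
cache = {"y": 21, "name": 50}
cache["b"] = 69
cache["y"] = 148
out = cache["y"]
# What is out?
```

Trace:
`cache = {"y": 21, "name": 50}` → cache = {'y': 21, 'name': 50}
`cache["b"] = 69` → cache = {'y': 21, 'name': 50, 'b': 69}
`cache["y"] = 148` → cache = {'y': 148, 'name': 50, 'b': 69}
`out = cache["y"]` → out = 148
So out = 148

Answer: 148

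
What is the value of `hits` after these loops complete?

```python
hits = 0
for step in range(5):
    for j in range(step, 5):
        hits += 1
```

Upper triangle: 5 + 4 + ... + 1
`hits` takes the values: 0 → 1 → 2 → 3 → 4 → 5 → 6 → 7 → 8 → 9 → 10 → 11 → 12 → 13 → 14 → 15

Answer: 15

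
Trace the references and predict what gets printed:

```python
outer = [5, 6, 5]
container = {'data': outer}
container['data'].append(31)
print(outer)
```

Key concept: dict holds reference to list.
Step by step:
`outer = [5, 6, 5]` → outer = [5, 6, 5]
`container = {'data': outer}` → container = {'data': [5, 6, 5]}
`container['data'].append(31)` → outer = [5, 6, 5, 31]; container = {'data': [5, 6, 5, 31]}
`print(outer)` → prints [5, 6, 5, 31]

Answer: [5, 6, 5, 31]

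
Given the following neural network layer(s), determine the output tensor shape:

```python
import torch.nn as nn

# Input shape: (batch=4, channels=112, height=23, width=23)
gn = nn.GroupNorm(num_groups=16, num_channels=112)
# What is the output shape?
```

Input: (4, 112, 23, 23) -> Output: (4, 112, 23, 23)

Answer: (4, 112, 23, 23)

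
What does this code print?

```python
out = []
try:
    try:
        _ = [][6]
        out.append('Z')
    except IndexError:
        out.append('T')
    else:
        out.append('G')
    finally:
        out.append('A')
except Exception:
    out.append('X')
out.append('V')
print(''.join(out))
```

Execution trace: 'T' (inner except IndexError) → 'A' (inner finally) → 'V' (after the try/except). Output: TAV

Answer: TAV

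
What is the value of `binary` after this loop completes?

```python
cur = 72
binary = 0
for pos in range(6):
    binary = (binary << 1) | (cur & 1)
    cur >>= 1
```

Reverse lowest 6 bits of 72
`binary` takes the values: 0 → 1 → 2 → 4

Answer: 4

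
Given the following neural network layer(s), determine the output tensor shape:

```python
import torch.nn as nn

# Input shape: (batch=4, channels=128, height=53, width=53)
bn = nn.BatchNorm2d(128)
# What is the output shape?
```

Input: (4, 128, 53, 53) -> Output: (4, 128, 53, 53)

Answer: (4, 128, 53, 53)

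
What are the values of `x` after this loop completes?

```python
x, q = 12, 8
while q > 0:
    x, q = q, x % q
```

GCD of 12 and 8
`x` takes the values: 12 → 8 → 4

Answer: 4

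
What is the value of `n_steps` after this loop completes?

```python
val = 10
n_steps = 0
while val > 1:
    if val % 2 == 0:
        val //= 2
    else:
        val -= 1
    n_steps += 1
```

Steps to reduce 10 to 1
`n_steps` takes the values: 0 → 1 → 2 → 3 → 4

Answer: 4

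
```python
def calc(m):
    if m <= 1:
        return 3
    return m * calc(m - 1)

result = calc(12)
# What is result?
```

calc(12) = 12 * 11 * 10 * 9 * 8 * 7 * 6 * 5 * 4 * 3 * 2 * 3 = 1437004800

Answer: 1437004800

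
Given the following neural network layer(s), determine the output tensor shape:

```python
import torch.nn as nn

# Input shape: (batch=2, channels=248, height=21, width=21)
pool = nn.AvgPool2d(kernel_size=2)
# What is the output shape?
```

Input: (2, 248, 21, 21) -> Output: (2, 248, 10, 10)

Answer: (2, 248, 10, 10)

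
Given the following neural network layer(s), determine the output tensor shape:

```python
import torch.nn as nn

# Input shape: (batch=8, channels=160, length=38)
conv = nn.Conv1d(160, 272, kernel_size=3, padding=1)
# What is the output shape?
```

Input: (8, 160, 38) -> Output: (8, 272, 38)

Answer: (8, 272, 38)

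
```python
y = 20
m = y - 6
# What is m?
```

Trace:
`y = 20` → y = 20
`m = y - 6` → m = 14
So m = 14

Answer: 14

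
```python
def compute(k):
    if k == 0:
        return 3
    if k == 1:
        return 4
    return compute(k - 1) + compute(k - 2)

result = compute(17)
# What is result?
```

Build up from base cases: compute(0)=3, compute(1)=4, compute(2)=7, compute(3)=11, compute(4)=18, compute(5)=29, compute(6)=47, ..., compute(17)=9349

Answer: 9349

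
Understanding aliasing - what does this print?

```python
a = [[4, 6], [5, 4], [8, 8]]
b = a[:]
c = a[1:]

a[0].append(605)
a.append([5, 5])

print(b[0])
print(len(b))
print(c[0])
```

Key concept: slice with nested mutation.
Step by step:
`a = [[4, 6], [5, 4], [8, 8]]` → a = [[4, 6], [5, 4], [8, 8]]
`b = a[:]` → b = [[4, 6], [5, 4], [8, 8]]
`c = a[1:]` → c = [[5, 4], [8, 8]]
`a[0].append(605)` → a = [[4, 6, 605], [5, 4], [8, 8]]; b = [[4, 6, 605], [5, 4], [8, 8]]
`a.append([5, 5])` → a = [[4, 6, 605], [5, 4], [8, 8], [5, 5]]
`print(b[0])` → prints [4, 6, 605]
`print(len(b))` → prints 3
`print(c[0])` → prints [5, 4]

Answer:
[4, 6, 605]
3
[5, 4]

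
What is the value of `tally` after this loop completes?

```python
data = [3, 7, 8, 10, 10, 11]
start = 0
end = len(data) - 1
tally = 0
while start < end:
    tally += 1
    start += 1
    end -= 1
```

Iterations until pointers meet (list length 6)
`tally` takes the values: 0 → 1 → 2 → 3

Answer: 3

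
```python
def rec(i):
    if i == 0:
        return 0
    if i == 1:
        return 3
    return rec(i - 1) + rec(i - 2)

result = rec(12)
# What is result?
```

Build up from base cases: rec(0)=0, rec(1)=3, rec(2)=3, rec(3)=6, rec(4)=9, rec(5)=15, rec(6)=24, ..., rec(12)=432

Answer: 432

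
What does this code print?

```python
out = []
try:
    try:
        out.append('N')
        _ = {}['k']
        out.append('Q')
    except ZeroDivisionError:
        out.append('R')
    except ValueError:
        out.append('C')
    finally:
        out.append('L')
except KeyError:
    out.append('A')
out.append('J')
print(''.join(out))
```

Execution trace: 'N' (try body) → 'L' (finally) → 'A' (outer except KeyError) → 'J' (after the try/except). Output: NLAJ

Answer: NLAJ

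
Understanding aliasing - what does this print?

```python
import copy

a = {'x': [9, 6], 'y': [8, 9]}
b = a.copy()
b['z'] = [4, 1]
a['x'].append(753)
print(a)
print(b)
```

Key concept: shallow copy of dict with mutable values.
Step by step:
`a = {'x': [9, 6], 'y': [8, 9]}` → a = {'x': [9, 6], 'y': [8, 9]}
`b = a.copy()` → b = {'x': [9, 6], 'y': [8, 9]}
`b['z'] = [4, 1]` → b = {'x': [9, 6], 'y': [8, 9], 'z': [4, 1]}
`a['x'].append(753)` → a = {'x': [9, 6, 753], 'y': [8, 9]}; b = {'x': [9, 6, 753], 'y': [8, 9], 'z': [4, 1]}
`print(a)` → prints {'x': [9, 6, 753], 'y': [8, 9]}
`print(b)` → prints {'x': [9, 6, 753], 'y': [8, 9], 'z': [4, 1]}

Answer:
{'x': [9, 6, 753], 'y': [8, 9]}
{'x': [9, 6, 753], 'y': [8, 9], 'z': [4, 1]}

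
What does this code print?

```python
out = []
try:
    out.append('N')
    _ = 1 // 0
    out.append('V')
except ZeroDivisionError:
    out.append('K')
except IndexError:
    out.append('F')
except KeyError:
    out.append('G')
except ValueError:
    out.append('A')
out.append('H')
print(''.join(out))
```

Execution trace: 'N' (try body) → 'K' (except ZeroDivisionError) → 'H' (after the try/except). Output: NKH

Answer: NKH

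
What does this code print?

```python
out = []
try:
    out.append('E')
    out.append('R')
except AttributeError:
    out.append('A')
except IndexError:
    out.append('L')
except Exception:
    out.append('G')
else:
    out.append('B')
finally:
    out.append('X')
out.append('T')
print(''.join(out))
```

Execution trace: 'E' (try body) → 'R' (try body, no exception) → 'B' (else) → 'X' (finally) → 'T' (after the try/except). Output: ERBXT

Answer: ERBXT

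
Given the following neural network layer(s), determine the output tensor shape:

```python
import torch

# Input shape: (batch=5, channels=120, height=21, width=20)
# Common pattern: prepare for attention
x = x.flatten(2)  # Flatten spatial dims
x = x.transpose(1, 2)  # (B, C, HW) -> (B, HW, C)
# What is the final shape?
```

Input: (5, 120, 21, 20) -> after flatten(2): (5, 120, 420) -> Output: (5, 420, 120)

Answer: (5, 420, 120)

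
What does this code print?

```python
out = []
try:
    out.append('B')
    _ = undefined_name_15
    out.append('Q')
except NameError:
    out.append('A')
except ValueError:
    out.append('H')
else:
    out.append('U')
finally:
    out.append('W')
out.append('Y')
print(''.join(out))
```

Execution trace: 'B' (try body) → 'A' (except NameError) → 'W' (finally) → 'Y' (after the try/except). Output: BAWY

Answer: BAWY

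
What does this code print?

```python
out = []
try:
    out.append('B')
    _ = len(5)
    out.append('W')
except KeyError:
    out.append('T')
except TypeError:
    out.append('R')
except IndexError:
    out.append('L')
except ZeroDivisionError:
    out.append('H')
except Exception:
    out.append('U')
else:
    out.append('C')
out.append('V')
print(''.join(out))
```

Execution trace: 'B' (try body) → 'R' (except TypeError) → 'V' (after the try/except). Output: BRV

Answer: BRV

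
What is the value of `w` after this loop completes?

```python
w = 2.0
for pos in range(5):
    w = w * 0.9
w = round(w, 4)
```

Exponential decay: 2.0 * 0.9^5
`w` takes the values: 2.0 → 1.8 → 1.62 → 1.458 → 1.3122 → 1.18098 → 1.181

Answer: 1.181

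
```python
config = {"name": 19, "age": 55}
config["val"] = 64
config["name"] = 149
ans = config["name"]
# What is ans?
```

Trace:
`config = {"name": 19, "age": 55}` → config = {'name': 19, 'age': 55}
`config["val"] = 64` → config = {'name': 19, 'age': 55, 'val': 64}
`config["name"] = 149` → config = {'name': 149, 'age': 55, 'val': 64}
`ans = config["name"]` → ans = 149
So ans = 149

Answer: 149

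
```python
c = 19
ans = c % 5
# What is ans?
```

Trace:
`c = 19` → c = 19
`ans = c % 5` → ans = 4
So ans = 4

Answer: 4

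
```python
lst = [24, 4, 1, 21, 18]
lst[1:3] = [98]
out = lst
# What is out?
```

Trace:
`lst = [24, 4, 1, 21, 18]` → lst = [24, 4, 1, 21, 18]
`lst[1:3] = [98]` → lst = [24, 98, 21, 18]
`out = lst` → out = [24, 98, 21, 18]
So out = [24, 98, 21, 18]

Answer: [24, 98, 21, 18]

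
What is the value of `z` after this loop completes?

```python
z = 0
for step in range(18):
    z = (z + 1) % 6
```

Increment mod 6, 18 times = 0
`z` takes the values: 0 → 1 → 2 → 3 → 4 → 5 → 0 → 1 → 2 → 3 → 4 → 5 → 0 → 1 → 2 → 3 → 4 → 5 → 0

Answer: 0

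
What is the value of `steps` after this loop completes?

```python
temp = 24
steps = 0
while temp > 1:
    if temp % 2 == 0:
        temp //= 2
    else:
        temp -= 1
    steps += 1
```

Steps to reduce 24 to 1
`steps` takes the values: 0 → 1 → 2 → 3 → 4 → 5

Answer: 5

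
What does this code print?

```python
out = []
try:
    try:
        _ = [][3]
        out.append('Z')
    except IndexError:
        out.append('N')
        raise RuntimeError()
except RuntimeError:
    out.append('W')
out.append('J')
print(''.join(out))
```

Execution trace: 'N' (inner except IndexError) → 'W' (outer except RuntimeError) → 'J' (after the try/except). Output: NWJ

Answer: NWJ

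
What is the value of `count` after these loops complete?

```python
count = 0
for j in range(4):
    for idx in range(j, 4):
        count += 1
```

Upper triangle: 4 + 3 + ... + 1
`count` takes the values: 0 → 1 → 2 → 3 → 4 → 5 → 6 → 7 → 8 → 9 → 10

Answer: 10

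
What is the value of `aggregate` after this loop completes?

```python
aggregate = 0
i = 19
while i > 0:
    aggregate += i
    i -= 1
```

Sum 19 down to 1
`aggregate` takes the values: 0 → 19 → 37 → 54 → 70 → 85 → 99 → 112 → 124 → 135 → 145 → 154 → 162 → 169 → 175 → 180 → 184 → 187 → 189 → 190

Answer: 190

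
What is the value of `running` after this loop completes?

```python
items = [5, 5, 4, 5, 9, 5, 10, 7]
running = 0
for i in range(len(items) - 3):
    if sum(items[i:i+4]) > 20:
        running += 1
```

Count windows with sum > 20
`running` takes the values: 0 → 1 → 2 → 3 → 4

Answer: 4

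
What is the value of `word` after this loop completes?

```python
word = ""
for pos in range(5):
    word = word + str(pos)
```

Concatenate digits 0 to 4
`word` takes the values: "" → "0" → "01" → "012" → "0123" → "01234"

Answer: "01234"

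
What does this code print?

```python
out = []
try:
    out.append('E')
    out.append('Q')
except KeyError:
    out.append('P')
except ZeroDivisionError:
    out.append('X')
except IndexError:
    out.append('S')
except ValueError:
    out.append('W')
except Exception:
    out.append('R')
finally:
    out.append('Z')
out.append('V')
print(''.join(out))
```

Execution trace: 'E' (try body) → 'Q' (try body, no exception) → 'Z' (finally) → 'V' (after the try/except). Output: EQZV

Answer: EQZV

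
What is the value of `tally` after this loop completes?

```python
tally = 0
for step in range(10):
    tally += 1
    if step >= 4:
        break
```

Loop breaks when step reaches 4, tally is 5
`tally` takes the values: 0 → 1 → 2 → 3 → 4 → 5

Answer: 5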